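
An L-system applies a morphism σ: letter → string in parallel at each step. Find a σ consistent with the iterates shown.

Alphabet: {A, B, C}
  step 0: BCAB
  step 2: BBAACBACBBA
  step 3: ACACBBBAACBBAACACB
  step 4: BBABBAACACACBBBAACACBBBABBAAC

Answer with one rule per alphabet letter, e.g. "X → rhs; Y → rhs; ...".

  step 3 ⇒ step 4: ACACBBBAACBBAACACB ⇒ B·BA·B·BA·AC·AC·AC·B·B·BA·AC·AC·B·B·BA·B·BA·AC
    A ↦ B
    B ↦ AC
    C ↦ BA

A->B, B->AC, C->BA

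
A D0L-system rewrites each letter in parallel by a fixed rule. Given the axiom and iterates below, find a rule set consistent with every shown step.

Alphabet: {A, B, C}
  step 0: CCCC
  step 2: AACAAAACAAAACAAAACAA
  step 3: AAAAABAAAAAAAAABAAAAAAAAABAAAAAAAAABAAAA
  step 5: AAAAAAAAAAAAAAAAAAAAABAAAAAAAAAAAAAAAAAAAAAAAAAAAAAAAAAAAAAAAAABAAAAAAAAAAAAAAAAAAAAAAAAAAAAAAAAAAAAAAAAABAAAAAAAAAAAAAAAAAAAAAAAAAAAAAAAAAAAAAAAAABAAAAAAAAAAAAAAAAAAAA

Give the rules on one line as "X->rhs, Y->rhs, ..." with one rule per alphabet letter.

  step 2 ⇒ step 3: AACAAAACAAAACAAAACAA ⇒ AA·AA·AB·AA·AA·AA·AA·AB·AA·AA·AA·AA·AB·AA·AA·AA·AA·AB·AA·AA
    A ↦ AA
    C ↦ AB
    B ↦ CAA  (constrained at step 3)

A->AA, B->CAA, C->AB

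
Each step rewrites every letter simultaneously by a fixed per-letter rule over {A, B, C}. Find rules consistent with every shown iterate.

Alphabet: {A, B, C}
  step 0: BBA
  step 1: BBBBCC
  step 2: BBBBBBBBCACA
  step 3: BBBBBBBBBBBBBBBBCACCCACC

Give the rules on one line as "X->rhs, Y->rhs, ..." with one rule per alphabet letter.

A->CC, B->BB, C->CA

  step 2 ⇒ step 3: BBBBBBBBCACA ⇒ BB·BB·BB·BB·BB·BB·BB·BB·CA·CC·CA·CC
    A ↦ CC
    B ↦ BB
    C ↦ CA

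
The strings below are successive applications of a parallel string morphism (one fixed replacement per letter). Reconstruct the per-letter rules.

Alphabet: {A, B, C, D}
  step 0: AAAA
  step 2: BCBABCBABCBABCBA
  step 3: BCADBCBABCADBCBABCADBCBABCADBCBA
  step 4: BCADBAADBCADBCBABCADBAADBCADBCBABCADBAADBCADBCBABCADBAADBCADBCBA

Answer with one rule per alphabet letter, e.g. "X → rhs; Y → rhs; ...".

  step 3 ⇒ step 4: BCADBCBABCADBCBABCADBCBABCADBCBA ⇒ BC·AD·BA·AD·BC·AD·BC·BA·BC·AD·BA·AD·BC·AD·BC·BA·BC·AD·BA·AD·BC·AD·BC·BA·BC·AD·BA·AD·BC·AD·BC·BA
    A ↦ BA
    B ↦ BC
    C ↦ AD
    D ↦ AD

A->BA, B->BC, C->AD, D->AD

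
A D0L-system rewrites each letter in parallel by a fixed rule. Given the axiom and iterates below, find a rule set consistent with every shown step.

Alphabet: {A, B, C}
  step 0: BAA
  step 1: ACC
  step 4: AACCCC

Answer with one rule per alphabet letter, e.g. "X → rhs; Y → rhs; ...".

  step 0 ⇒ step 1: BAA ⇒ A·C·C
    A ↦ C
    B ↦ A
    C ↦ BB  (constrained at step 1)

A->C, B->A, C->BB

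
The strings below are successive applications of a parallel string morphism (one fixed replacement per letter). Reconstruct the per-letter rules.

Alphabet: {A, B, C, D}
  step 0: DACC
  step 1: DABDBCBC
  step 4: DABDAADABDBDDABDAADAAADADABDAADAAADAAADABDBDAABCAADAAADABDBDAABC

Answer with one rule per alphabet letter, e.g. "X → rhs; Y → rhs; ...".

A->BD, B->AA, C->BC, D->DA

  step 0 ⇒ step 1: DACC ⇒ DA·BD·BC·BC
    A ↦ BD
    C ↦ BC
    D ↦ DA
    B ↦ AA  (constrained at step 1)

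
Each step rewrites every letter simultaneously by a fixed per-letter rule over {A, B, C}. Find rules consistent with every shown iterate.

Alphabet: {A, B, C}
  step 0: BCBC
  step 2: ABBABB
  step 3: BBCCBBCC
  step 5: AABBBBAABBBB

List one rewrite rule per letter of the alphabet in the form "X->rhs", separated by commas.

A->BB, B->C, C->A

  step 2 ⇒ step 3: ABBABB ⇒ BB·C·C·BB·C·C
    A ↦ BB
    B ↦ C
    C ↦ A  (constrained at step 0)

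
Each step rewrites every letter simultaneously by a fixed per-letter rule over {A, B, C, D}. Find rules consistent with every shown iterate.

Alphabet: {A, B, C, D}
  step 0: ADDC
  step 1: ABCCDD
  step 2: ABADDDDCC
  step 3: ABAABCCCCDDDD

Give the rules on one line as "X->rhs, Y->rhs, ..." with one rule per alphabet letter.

  step 2 ⇒ step 3: ABADDDDCC ⇒ AB·A·AB·C·C·C·C·DD·DD
    A ↦ AB
    B ↦ A
    C ↦ DD
    D ↦ C

A->AB, B->A, C->DD, D->C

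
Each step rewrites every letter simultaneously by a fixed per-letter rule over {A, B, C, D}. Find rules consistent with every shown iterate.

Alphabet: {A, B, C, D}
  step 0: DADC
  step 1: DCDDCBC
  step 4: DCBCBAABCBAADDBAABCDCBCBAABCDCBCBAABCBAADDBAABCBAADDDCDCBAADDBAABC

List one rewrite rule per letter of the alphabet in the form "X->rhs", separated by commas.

  step 0 ⇒ step 1: DADC ⇒ DC·D·DC·BC
    A ↦ D
    C ↦ BC
    D ↦ DC
    B ↦ BAA  (constrained at step 1)

A->D, B->BAA, C->BC, D->DC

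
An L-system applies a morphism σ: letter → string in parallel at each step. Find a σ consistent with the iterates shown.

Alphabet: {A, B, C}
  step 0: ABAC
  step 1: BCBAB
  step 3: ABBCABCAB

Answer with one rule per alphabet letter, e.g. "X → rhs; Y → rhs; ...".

A->B, B->C, C->AB

  step 0 ⇒ step 1: ABAC ⇒ B·C·B·AB
    A ↦ B
    B ↦ C
    C ↦ AB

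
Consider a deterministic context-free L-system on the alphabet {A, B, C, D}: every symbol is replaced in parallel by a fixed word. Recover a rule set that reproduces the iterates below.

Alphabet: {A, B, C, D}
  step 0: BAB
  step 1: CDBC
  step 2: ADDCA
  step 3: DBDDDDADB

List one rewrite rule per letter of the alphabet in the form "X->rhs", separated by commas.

  step 2 ⇒ step 3: ADDCA ⇒ DB·DD·DD·A·DB
    A ↦ DB
    C ↦ A
    D ↦ DD
  step 0 ⇒ step 1: BAB ⇒ C·DB·C
    B ↦ C

A->DB, B->C, C->A, D->DD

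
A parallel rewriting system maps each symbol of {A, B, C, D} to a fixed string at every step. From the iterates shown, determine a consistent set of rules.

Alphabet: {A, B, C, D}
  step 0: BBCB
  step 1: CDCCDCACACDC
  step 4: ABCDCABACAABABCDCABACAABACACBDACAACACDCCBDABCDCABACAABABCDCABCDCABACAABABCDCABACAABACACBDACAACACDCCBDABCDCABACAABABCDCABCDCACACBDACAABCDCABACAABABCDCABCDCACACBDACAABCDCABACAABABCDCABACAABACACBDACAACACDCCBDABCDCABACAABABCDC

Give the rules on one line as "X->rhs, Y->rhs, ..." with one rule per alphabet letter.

A->AB, B->CDC, C->ACA, D->CBD

  step 0 ⇒ step 1: BBCB ⇒ CDC·CDC·ACA·CDC
    B ↦ CDC
    C ↦ ACA
    A ↦ AB  (constrained at step 1)
    D ↦ CBD  (constrained at step 1)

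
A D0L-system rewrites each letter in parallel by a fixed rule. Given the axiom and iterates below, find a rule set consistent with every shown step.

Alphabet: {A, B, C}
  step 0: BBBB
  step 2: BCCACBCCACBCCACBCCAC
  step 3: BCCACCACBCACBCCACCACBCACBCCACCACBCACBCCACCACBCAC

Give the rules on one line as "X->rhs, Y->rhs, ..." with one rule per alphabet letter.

  step 2 ⇒ step 3: BCCACBCCACBCCACBCCAC ⇒ BC·CAC·CAC·B·CAC·BC·CAC·CAC·B·CAC·BC·CAC·CAC·B·CAC·BC·CAC·CAC·B·CAC
    A ↦ B
    B ↦ BC
    C ↦ CAC

A->B, B->BC, C->CAC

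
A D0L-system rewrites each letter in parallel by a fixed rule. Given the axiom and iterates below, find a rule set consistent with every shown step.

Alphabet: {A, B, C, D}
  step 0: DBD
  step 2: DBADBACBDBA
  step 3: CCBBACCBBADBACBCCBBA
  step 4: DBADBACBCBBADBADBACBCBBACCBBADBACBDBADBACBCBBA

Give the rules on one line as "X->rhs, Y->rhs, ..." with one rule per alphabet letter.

  step 3 ⇒ step 4: CCBBACCBBADBACBCCBBA ⇒ DBA·DBA·CB·CB·BA·DBA·DBA·CB·CB·BA·C·CB·BA·DBA·CB·DBA·DBA·CB·CB·BA
    A ↦ BA
    B ↦ CB
    C ↦ DBA
    D ↦ C

A->BA, B->CB, C->DBA, D->C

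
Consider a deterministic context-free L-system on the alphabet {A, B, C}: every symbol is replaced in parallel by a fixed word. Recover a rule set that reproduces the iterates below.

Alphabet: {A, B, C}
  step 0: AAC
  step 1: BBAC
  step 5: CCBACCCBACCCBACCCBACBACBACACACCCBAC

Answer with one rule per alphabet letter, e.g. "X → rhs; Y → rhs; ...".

  step 0 ⇒ step 1: AAC ⇒ B·B·AC
    A ↦ B
    C ↦ AC
    B ↦ CC  (constrained at step 1)

A->B, B->CC, C->AC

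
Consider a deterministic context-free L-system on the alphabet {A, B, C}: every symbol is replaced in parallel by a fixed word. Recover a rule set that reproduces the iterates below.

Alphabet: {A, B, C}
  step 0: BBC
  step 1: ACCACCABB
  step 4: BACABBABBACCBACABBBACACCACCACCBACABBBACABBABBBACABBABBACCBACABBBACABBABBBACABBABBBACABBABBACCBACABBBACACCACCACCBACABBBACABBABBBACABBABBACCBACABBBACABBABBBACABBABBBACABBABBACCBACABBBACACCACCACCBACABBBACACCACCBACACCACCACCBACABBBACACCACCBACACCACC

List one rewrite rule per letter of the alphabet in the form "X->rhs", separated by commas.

A->BAC, B->ACC, C->ABB

  step 0 ⇒ step 1: BBC ⇒ ACC·ACC·ABB
    B ↦ ACC
    C ↦ ABB
    A ↦ BAC  (constrained at step 1)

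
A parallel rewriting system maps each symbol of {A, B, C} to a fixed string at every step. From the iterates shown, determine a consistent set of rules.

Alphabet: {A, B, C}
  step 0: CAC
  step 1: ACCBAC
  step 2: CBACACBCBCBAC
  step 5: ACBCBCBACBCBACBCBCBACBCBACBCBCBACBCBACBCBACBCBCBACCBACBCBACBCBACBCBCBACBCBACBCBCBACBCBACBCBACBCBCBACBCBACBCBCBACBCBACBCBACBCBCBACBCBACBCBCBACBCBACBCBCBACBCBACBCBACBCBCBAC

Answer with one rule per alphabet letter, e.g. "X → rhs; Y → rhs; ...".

A->CB, B->BCB, C->AC

  step 1 ⇒ step 2: ACCBAC ⇒ CB·AC·AC·BCB·CB·AC
    A ↦ CB
    B ↦ BCB
    C ↦ AC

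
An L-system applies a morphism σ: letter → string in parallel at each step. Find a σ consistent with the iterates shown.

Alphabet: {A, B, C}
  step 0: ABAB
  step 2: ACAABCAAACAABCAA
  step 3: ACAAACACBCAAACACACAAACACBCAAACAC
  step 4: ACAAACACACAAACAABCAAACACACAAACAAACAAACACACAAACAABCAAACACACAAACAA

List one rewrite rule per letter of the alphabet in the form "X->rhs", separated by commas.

A->AC, B->BC, C->AA

  step 3 ⇒ step 4: ACAAACACBCAAACACACAAACACBCAAACAC ⇒ AC·AA·AC·AC·AC·AA·AC·AA·BC·AA·AC·AC·AC·AA·AC·AA·AC·AA·AC·AC·AC·AA·AC·AA·BC·AA·AC·AC·AC·AA·AC·AA
    A ↦ AC
    B ↦ BC
    C ↦ AA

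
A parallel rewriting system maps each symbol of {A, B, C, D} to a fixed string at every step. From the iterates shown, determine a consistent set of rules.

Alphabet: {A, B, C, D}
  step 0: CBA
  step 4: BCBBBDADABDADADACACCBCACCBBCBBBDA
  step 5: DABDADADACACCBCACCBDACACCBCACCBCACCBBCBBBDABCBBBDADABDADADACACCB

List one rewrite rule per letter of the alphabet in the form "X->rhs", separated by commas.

A->CB, B->DA, C->B, D->CAC

  step 4 ⇒ step 5: BCBBBDADABDADADACACCBCACCBBCBBBDA ⇒ DA·B·DA·DA·DA·CAC·CB·CAC·CB·DA·CAC·CB·CAC·CB·CAC·CB·B·CB·B·B·DA·B·CB·B·B·DA·DA·B·DA·DA·DA·CAC·CB
    A ↦ CB
    B ↦ DA
    C ↦ B
    D ↦ CAC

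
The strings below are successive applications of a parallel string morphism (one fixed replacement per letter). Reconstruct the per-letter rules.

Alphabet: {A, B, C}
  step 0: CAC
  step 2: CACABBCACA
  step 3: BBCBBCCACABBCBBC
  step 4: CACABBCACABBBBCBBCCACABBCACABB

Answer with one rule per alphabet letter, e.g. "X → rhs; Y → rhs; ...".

A->C, B->CA, C->BB

  step 3 ⇒ step 4: BBCBBCCACABBCBBC ⇒ CA·CA·BB·CA·CA·BB·BB·C·BB·C·CA·CA·BB·CA·CA·BB
    A ↦ C
    B ↦ CA
    C ↦ BB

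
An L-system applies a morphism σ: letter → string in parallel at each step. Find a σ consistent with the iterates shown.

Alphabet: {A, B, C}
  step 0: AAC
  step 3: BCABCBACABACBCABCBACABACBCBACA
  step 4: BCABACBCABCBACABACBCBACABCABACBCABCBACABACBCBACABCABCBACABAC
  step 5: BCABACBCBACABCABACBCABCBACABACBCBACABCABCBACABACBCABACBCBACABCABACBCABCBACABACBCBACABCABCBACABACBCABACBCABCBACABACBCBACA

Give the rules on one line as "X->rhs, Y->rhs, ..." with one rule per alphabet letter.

A->BAC, B->BC, C->A

  step 4 ⇒ step 5: BCABACBCABCBACABACBCBACABCABACBCABCBACABACBCBACABCABCBACABAC ⇒ BC·A·BAC·BC·BAC·A·BC·A·BAC·BC·A·BC·BAC·A·BAC·BC·BAC·A·BC·A·BC·BAC·A·BAC·BC·A·BAC·BC·BAC·A·BC·A·BAC·BC·A·BC·BAC·A·BAC·BC·BAC·A·BC·A·BC·BAC·A·BAC·BC·A·BAC·BC·A·BC·BAC·A·BAC·BC·BAC·A
    A ↦ BAC
    B ↦ BC
    C ↦ A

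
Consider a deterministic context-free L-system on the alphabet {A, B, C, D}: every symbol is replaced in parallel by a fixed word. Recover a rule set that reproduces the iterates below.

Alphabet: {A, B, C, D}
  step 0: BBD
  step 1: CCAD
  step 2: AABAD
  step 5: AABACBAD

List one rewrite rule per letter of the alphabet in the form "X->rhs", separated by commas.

A->B, B->C, C->A, D->AD

  step 1 ⇒ step 2: CCAD ⇒ A·A·B·AD
    A ↦ B
    C ↦ A
    D ↦ AD
  step 0 ⇒ step 1: BBD ⇒ C·C·AD
    B ↦ C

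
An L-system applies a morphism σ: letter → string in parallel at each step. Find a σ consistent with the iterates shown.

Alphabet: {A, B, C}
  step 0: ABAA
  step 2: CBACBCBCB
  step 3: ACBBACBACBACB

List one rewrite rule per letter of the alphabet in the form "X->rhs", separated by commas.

A->B, B->CB, C->A

  step 2 ⇒ step 3: CBACBCBCB ⇒ A·CB·B·A·CB·A·CB·A·CB
    A ↦ B
    B ↦ CB
    C ↦ A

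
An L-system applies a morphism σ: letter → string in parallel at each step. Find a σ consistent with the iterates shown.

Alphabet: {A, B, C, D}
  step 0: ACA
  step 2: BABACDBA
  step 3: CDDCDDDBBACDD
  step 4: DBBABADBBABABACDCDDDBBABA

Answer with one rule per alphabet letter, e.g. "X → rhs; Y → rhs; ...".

  step 3 ⇒ step 4: CDDCDDDBBACDD ⇒ DB·BA·BA·DB·BA·BA·BA·CD·CD·D·DB·BA·BA
    A ↦ D
    B ↦ CD
    C ↦ DB
    D ↦ BA

A->D, B->CD, C->DB, D->BA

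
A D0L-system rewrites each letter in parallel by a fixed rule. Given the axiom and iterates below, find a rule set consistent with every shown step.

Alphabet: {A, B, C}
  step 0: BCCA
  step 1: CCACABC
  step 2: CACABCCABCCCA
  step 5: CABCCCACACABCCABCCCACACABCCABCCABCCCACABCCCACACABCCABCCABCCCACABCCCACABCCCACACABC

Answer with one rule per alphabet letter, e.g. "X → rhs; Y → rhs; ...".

A->BC, B->C, C->CA

  step 1 ⇒ step 2: CCACABC ⇒ CA·CA·BC·CA·BC·C·CA
    A ↦ BC
    B ↦ C
    C ↦ CA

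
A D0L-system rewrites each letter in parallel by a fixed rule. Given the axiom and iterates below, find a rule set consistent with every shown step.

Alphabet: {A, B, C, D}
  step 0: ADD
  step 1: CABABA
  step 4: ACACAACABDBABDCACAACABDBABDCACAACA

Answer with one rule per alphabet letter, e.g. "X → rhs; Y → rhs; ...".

  step 0 ⇒ step 1: ADD ⇒ CA·BA·BA
    A ↦ CA
    D ↦ BA
    B ↦ BD  (constrained at step 1)
    C ↦ A  (constrained at step 1)

A->CA, B->BD, C->A, D->BA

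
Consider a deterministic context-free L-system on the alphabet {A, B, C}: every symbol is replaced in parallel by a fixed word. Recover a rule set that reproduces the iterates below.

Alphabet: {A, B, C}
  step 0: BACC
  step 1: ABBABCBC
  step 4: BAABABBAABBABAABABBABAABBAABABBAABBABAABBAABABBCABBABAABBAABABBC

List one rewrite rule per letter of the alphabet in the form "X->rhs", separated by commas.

  step 0 ⇒ step 1: BACC ⇒ AB·BA·BC·BC
    A ↦ BA
    B ↦ AB
    C ↦ BC

A->BA, B->AB, C->BC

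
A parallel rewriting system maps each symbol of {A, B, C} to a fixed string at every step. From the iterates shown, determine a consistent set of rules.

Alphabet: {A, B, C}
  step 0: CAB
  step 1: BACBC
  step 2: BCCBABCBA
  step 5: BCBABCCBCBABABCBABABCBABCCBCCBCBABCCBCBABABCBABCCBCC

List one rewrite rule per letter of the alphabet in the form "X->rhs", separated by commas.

A->C, B->BC, C->BA

  step 1 ⇒ step 2: BACBC ⇒ BC·C·BA·BC·BA
    A ↦ C
    B ↦ BC
    C ↦ BA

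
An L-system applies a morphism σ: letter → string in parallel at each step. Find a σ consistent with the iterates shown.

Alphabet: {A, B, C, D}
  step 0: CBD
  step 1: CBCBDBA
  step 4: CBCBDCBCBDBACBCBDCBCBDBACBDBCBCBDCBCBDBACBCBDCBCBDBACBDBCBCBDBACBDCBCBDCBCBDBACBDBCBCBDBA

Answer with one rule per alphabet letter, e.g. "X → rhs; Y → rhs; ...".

A->B, B->CBD, C->CB, D->BA

  step 0 ⇒ step 1: CBD ⇒ CB·CBD·BA
    B ↦ CBD
    C ↦ CB
    D ↦ BA
    A ↦ B  (constrained at step 1)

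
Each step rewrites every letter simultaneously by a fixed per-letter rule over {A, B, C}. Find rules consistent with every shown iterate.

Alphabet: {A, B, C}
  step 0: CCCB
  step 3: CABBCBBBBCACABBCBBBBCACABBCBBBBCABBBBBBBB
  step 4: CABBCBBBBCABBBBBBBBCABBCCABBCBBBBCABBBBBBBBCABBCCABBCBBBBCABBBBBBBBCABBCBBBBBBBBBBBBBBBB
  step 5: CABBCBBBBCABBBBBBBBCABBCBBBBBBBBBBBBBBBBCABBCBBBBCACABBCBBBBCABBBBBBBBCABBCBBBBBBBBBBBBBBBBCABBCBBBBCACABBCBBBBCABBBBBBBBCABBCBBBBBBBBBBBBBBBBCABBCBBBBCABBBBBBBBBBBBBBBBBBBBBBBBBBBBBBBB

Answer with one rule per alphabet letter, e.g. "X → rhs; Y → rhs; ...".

  step 4 ⇒ step 5: CABBCBBBBCABBBBBBBBCABBCCABBCBBBBCABBBBBBBBCABBCCABBCBBBBCABBBBBBBBCABBCBBBBBBBBBBBBBBBB ⇒ CA·BBC·BB·BB·CA·BB·BB·BB·BB·CA·BBC·BB·BB·BB·BB·BB·BB·BB·BB·CA·BBC·BB·BB·CA·CA·BBC·BB·BB·CA·BB·BB·BB·BB·CA·BBC·BB·BB·BB·BB·BB·BB·BB·BB·CA·BBC·BB·BB·CA·CA·BBC·BB·BB·CA·BB·BB·BB·BB·CA·BBC·BB·BB·BB·BB·BB·BB·BB·BB·CA·BBC·BB·BB·CA·BB·BB·BB·BB·BB·BB·BB·BB·BB·BB·BB·BB·BB·BB·BB·BB
    A ↦ BBC
    B ↦ BB
    C ↦ CA

A->BBC, B->BB, C->CA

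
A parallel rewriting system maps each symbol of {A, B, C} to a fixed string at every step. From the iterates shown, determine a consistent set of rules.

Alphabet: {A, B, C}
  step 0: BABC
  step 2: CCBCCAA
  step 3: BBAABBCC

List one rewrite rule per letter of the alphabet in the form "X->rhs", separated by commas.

A->C, B->AA, C->B

  step 2 ⇒ step 3: CCBCCAA ⇒ B·B·AA·B·B·C·C
    A ↦ C
    B ↦ AA
    C ↦ B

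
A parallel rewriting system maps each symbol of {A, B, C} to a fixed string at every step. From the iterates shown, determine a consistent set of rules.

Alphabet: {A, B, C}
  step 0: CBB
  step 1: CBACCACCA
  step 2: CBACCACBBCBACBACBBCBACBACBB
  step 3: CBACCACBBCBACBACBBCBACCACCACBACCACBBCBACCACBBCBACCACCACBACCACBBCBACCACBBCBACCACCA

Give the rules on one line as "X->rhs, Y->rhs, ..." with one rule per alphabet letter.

  step 2 ⇒ step 3: CBACCACBBCBACBACBBCBACBACBB ⇒ CBA·CCA·CBB·CBA·CBA·CBB·CBA·CCA·CCA·CBA·CCA·CBB·CBA·CCA·CBB·CBA·CCA·CCA·CBA·CCA·CBB·CBA·CCA·CBB·CBA·CCA·CCA
    A ↦ CBB
    B ↦ CCA
    C ↦ CBA

A->CBB, B->CCA, C->CBA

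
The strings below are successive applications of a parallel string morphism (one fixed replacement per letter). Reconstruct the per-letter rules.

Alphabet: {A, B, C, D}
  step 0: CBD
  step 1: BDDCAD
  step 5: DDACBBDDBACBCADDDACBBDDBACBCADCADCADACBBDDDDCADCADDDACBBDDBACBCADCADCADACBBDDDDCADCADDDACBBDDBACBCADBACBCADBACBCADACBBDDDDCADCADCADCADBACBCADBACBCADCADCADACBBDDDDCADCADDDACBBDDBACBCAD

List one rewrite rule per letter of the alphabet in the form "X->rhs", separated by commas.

A->ACB, B->DD, C->B, D->CAD

  step 0 ⇒ step 1: CBD ⇒ B·DD·CAD
    B ↦ DD
    C ↦ B
    D ↦ CAD
    A ↦ ACB  (constrained at step 1)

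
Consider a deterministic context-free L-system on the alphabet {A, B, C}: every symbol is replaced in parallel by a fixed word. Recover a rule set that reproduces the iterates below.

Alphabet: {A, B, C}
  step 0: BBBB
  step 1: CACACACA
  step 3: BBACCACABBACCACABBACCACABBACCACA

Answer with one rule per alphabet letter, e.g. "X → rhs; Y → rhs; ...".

A->BB, B->CA, C->AC

  step 0 ⇒ step 1: BBBB ⇒ CA·CA·CA·CA
    B ↦ CA
    A ↦ BB  (constrained at step 1)
    C ↦ AC  (constrained at step 1)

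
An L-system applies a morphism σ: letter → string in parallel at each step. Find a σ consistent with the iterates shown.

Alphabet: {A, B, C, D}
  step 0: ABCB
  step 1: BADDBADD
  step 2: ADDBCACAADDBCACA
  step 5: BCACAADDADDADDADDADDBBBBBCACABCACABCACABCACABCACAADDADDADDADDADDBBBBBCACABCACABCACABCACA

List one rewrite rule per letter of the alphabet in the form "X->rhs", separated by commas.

A->B, B->ADD, C->B, D->CA

  step 1 ⇒ step 2: BADDBADD ⇒ ADD·B·CA·CA·ADD·B·CA·CA
    A ↦ B
    B ↦ ADD
    D ↦ CA
  step 0 ⇒ step 1: ABCB ⇒ B·ADD·B·ADD
    C ↦ B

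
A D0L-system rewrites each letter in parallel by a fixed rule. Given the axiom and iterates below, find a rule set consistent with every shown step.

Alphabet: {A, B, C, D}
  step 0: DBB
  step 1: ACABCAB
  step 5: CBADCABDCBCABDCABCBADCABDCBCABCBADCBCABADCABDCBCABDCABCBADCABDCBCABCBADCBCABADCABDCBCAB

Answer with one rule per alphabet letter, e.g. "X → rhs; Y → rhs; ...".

  step 0 ⇒ step 1: DBB ⇒ A·CAB·CAB
    B ↦ CAB
    D ↦ A
    A ↦ CB  (constrained at step 1)
    C ↦ D  (constrained at step 1)

A->CB, B->CAB, C->D, D->A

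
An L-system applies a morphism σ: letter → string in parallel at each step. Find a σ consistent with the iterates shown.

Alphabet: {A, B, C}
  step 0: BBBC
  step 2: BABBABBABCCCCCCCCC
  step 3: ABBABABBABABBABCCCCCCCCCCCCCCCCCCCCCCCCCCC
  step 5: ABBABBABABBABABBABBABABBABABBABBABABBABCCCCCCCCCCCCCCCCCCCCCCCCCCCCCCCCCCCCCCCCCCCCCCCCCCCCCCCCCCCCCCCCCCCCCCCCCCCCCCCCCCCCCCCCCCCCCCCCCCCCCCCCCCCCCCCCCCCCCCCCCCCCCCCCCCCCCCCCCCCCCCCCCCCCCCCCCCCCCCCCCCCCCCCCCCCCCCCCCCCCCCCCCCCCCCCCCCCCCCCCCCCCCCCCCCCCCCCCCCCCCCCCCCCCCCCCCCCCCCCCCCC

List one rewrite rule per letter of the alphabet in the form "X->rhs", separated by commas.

  step 2 ⇒ step 3: BABBABBABCCCCCCCCC ⇒ AB·B·AB·AB·B·AB·AB·B·AB·CCC·CCC·CCC·CCC·CCC·CCC·CCC·CCC·CCC
    A ↦ B
    B ↦ AB
    C ↦ CCC

A->B, B->AB, C->CCC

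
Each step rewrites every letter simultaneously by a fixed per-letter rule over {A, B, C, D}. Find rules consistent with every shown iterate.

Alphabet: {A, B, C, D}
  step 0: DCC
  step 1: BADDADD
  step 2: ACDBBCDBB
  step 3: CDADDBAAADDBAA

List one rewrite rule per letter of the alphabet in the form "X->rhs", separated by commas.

A->CD, B->A, C->ADD, D->B

  step 2 ⇒ step 3: ACDBBCDBB ⇒ CD·ADD·B·A·A·ADD·B·A·A
    A ↦ CD
    B ↦ A
    C ↦ ADD
    D ↦ B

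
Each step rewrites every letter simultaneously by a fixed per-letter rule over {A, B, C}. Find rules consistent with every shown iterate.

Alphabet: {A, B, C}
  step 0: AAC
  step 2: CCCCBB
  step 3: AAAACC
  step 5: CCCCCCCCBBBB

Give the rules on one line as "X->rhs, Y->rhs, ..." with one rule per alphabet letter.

  step 2 ⇒ step 3: CCCCBB ⇒ A·A·A·A·C·C
    B ↦ C
    C ↦ A
    A ↦ BB  (constrained at step 0)

A->BB, B->C, C->A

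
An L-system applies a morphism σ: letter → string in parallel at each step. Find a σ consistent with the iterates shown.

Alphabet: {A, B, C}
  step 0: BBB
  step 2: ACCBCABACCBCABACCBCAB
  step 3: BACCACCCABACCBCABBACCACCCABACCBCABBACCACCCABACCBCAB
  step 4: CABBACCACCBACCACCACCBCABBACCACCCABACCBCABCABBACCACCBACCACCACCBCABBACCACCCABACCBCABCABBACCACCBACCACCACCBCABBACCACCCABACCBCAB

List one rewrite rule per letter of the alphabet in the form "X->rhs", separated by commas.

  step 3 ⇒ step 4: BACCACCCABACCBCABBACCACCCABACCBCABBACCACCCABACCBCAB ⇒ CAB·B·ACC·ACC·B·ACC·ACC·ACC·B·CAB·B·ACC·ACC·CAB·ACC·B·CAB·CAB·B·ACC·ACC·B·ACC·ACC·ACC·B·CAB·B·ACC·ACC·CAB·ACC·B·CAB·CAB·B·ACC·ACC·B·ACC·ACC·ACC·B·CAB·B·ACC·ACC·CAB·ACC·B·CAB
    A ↦ B
    B ↦ CAB
    C ↦ ACC

A->B, B->CAB, C->ACC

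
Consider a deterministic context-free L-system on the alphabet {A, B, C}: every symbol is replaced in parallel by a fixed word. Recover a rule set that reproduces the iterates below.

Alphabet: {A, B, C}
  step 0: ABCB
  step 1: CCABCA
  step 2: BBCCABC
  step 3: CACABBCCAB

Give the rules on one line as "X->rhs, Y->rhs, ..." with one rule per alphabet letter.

A->C, B->CA, C->B

  step 2 ⇒ step 3: BBCCABC ⇒ CA·CA·B·B·C·CA·B
    A ↦ C
    B ↦ CA
    C ↦ B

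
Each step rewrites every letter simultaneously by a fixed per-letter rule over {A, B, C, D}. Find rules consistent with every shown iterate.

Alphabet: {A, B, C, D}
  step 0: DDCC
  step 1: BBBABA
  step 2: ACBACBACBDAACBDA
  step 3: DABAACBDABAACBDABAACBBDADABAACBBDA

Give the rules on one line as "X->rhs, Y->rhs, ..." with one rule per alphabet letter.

  step 2 ⇒ step 3: ACBACBACBDAACBDA ⇒ DA·BA·ACB·DA·BA·ACB·DA·BA·ACB·B·DA·DA·BA·ACB·B·DA
    A ↦ DA
    B ↦ ACB
    C ↦ BA
    D ↦ B

A->DA, B->ACB, C->BA, D->B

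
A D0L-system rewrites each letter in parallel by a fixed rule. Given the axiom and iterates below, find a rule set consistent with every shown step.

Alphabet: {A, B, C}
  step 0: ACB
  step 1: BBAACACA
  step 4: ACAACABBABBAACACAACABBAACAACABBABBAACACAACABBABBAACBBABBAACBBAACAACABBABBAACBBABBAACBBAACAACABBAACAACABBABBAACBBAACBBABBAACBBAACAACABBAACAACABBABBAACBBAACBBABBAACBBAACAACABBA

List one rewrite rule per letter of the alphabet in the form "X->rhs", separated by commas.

A->BBA, B->ACA, C->AC

  step 0 ⇒ step 1: ACB ⇒ BBA·AC·ACA
    A ↦ BBA
    B ↦ ACA
    C ↦ AC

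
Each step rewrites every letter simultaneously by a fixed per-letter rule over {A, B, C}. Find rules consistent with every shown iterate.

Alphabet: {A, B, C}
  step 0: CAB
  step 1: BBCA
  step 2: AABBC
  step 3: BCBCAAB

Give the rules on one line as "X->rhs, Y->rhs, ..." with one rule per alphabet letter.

  step 2 ⇒ step 3: AABBC ⇒ BC·BC·A·A·B
    A ↦ BC
    B ↦ A
    C ↦ B

A->BC, B->A, C->B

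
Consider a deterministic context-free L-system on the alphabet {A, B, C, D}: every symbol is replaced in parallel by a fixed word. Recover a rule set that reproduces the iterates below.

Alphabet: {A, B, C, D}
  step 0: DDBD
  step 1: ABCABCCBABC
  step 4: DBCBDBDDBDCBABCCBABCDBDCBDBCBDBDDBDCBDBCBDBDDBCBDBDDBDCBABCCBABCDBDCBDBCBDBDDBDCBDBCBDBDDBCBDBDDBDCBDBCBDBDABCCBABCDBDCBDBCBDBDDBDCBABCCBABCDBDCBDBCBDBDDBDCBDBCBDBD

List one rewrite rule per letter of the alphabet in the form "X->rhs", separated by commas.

  step 0 ⇒ step 1: DDBD ⇒ ABC·ABC·CB·ABC
    B ↦ CB
    D ↦ ABC
    A ↦ DB  (constrained at step 1)
    C ↦ DBD  (constrained at step 1)

A->DB, B->CB, C->DBD, D->ABC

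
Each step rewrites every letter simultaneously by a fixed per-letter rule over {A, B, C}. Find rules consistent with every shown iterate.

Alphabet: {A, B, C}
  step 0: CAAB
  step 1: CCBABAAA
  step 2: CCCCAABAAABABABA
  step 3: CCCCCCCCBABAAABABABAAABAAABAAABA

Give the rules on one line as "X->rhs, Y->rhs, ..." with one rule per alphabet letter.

  step 2 ⇒ step 3: CCCCAABAAABABABA ⇒ CC·CC·CC·CC·BA·BA·AA·BA·BA·BA·AA·BA·AA·BA·AA·BA
    A ↦ BA
    B ↦ AA
    C ↦ CC

A->BA, B->AA, C->CC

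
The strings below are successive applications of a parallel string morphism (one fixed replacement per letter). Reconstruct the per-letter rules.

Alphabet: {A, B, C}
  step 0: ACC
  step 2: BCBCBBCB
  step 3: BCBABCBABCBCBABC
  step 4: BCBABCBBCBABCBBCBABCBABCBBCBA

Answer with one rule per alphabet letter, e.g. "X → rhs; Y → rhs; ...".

  step 3 ⇒ step 4: BCBABCBABCBCBABC ⇒ BC·BA·BC·B·BC·BA·BC·B·BC·BA·BC·BA·BC·B·BC·BA
    A ↦ B
    B ↦ BC
    C ↦ BA

A->B, B->BC, C->BA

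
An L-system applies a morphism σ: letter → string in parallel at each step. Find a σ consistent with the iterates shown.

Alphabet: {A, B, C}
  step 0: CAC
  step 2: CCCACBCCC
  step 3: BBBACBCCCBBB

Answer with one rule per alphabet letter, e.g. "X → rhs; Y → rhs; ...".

A->AC, B->CCC, C->B

  step 2 ⇒ step 3: CCCACBCCC ⇒ B·B·B·AC·B·CCC·B·B·B
    A ↦ AC
    B ↦ CCC
    C ↦ B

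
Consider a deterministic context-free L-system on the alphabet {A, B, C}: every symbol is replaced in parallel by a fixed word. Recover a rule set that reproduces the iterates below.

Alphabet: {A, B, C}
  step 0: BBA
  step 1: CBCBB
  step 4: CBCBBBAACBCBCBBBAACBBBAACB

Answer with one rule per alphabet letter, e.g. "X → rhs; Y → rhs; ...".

  step 0 ⇒ step 1: BBA ⇒ CB·CB·B
    A ↦ B
    B ↦ CB
    C ↦ AA  (constrained at step 1)

A->B, B->CB, C->AA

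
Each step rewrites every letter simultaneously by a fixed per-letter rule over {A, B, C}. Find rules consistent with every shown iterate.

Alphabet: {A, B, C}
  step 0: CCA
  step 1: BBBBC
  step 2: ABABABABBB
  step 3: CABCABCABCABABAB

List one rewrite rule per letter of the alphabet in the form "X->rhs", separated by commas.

  step 2 ⇒ step 3: ABABABABBB ⇒ C·AB·C·AB·C·AB·C·AB·AB·AB
    A ↦ C
    B ↦ AB
  step 0 ⇒ step 1: CCA ⇒ BB·BB·C
    C ↦ BB

A->C, B->AB, C->BB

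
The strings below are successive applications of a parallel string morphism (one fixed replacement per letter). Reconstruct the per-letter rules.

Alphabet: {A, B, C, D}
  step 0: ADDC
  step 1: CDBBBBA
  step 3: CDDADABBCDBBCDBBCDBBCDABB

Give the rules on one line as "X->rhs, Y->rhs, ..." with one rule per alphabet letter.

A->CD, B->DA, C->A, D->BB

  step 0 ⇒ step 1: ADDC ⇒ CD·BB·BB·A
    A ↦ CD
    C ↦ A
    D ↦ BB
    B ↦ DA  (constrained at step 1)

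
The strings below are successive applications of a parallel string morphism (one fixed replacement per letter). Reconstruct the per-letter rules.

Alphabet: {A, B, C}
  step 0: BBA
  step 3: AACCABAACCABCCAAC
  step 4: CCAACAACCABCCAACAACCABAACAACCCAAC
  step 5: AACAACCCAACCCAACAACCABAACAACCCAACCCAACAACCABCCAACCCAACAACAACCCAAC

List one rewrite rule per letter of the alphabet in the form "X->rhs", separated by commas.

A->C, B->AB, C->AAC

  step 4 ⇒ step 5: CCAACAACCABCCAACAACCABAACAACCCAAC ⇒ AAC·AAC·C·C·AAC·C·C·AAC·AAC·C·AB·AAC·AAC·C·C·AAC·C·C·AAC·AAC·C·AB·C·C·AAC·C·C·AAC·AAC·AAC·C·C·AAC
    A ↦ C
    B ↦ AB
    C ↦ AAC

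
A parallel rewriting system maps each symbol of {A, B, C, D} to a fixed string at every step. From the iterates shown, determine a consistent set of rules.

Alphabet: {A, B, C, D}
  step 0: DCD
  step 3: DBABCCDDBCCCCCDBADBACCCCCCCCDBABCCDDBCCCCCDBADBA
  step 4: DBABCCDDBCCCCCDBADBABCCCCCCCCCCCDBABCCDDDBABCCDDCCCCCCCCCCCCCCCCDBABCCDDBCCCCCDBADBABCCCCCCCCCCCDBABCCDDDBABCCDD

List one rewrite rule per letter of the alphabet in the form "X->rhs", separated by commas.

A->CDD, B->BC, C->CC, D->DBA

  step 3 ⇒ step 4: DBABCCDDBCCCCCDBADBACCCCCCCCDBABCCDDBCCCCCDBADBA ⇒ DBA·BC·CDD·BC·CC·CC·DBA·DBA·BC·CC·CC·CC·CC·CC·DBA·BC·CDD·DBA·BC·CDD·CC·CC·CC·CC·CC·CC·CC·CC·DBA·BC·CDD·BC·CC·CC·DBA·DBA·BC·CC·CC·CC·CC·CC·DBA·BC·CDD·DBA·BC·CDD
    A ↦ CDD
    B ↦ BC
    C ↦ CC
    D ↦ DBA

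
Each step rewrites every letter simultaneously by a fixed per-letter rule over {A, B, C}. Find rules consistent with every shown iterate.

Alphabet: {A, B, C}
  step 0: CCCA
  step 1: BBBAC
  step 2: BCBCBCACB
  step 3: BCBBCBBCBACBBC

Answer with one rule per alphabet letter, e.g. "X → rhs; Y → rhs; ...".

  step 2 ⇒ step 3: BCBCBCACB ⇒ BC·B·BC·B·BC·B·AC·B·BC
    A ↦ AC
    B ↦ BC
    C ↦ B

A->AC, B->BC, C->B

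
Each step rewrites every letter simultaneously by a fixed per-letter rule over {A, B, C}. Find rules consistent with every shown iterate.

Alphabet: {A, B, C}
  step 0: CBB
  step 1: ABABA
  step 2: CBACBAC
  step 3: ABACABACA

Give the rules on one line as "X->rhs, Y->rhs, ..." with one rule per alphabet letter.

  step 2 ⇒ step 3: CBACBAC ⇒ A·BA·C·A·BA·C·A
    A ↦ C
    B ↦ BA
    C ↦ A

A->C, B->BA, C->A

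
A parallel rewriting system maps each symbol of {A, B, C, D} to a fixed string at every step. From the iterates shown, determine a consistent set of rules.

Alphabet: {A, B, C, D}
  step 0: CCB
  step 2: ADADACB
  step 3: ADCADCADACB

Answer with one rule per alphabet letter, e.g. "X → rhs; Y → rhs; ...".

A->AD, B->CB, C->A, D->C

  step 2 ⇒ step 3: ADADACB ⇒ AD·C·AD·C·AD·A·CB
    A ↦ AD
    B ↦ CB
    C ↦ A
    D ↦ C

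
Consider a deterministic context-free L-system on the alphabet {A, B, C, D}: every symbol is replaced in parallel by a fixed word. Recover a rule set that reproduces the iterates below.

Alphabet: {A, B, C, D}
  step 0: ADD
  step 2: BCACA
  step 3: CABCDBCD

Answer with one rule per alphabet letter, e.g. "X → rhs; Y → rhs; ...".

A->D, B->CA, C->BC, D->B

  step 2 ⇒ step 3: BCACA ⇒ CA·BC·D·BC·D
    A ↦ D
    B ↦ CA
    C ↦ BC
    D ↦ B  (constrained at step 0)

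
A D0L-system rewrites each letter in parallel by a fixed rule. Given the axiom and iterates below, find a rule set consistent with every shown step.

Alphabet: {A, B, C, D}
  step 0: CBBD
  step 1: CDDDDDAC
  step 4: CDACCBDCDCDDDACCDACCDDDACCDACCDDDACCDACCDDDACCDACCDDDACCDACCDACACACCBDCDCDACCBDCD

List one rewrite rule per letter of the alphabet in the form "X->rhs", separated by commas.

  step 0 ⇒ step 1: CBBD ⇒ CD·DD·DD·AC
    B ↦ DD
    C ↦ CD
    D ↦ AC
    A ↦ CBD  (constrained at step 1)

A->CBD, B->DD, C->CD, D->AC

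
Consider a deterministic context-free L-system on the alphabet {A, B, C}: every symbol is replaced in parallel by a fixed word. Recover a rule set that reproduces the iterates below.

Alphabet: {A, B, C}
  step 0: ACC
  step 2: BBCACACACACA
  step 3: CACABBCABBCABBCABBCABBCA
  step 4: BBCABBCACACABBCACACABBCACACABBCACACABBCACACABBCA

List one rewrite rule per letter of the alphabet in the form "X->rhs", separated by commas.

  step 3 ⇒ step 4: CACABBCABBCABBCABBCABBCA ⇒ BB·CA·BB·CA·CA·CA·BB·CA·CA·CA·BB·CA·CA·CA·BB·CA·CA·CA·BB·CA·CA·CA·BB·CA
    A ↦ CA
    B ↦ CA
    C ↦ BB

A->CA, B->CA, C->BB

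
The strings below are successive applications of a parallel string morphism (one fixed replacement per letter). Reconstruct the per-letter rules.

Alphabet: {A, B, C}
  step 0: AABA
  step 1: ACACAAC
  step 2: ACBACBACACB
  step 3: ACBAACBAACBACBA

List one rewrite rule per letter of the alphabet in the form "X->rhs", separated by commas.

  step 2 ⇒ step 3: ACBACBACACB ⇒ AC·B·A·AC·B·A·AC·B·AC·B·A
    A ↦ AC
    B ↦ A
    C ↦ B

A->AC, B->A, C->B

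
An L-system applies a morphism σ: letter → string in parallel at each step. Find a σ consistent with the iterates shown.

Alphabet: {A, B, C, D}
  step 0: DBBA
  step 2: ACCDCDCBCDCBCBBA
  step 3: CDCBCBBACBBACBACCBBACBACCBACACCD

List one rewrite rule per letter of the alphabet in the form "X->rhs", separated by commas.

  step 2 ⇒ step 3: ACCDCDCBCDCBCBBA ⇒ CD·CB·CB·BA·CB·BA·CB·AC·CB·BA·CB·AC·CB·AC·AC·CD
    A ↦ CD
    B ↦ AC
    C ↦ CB
    D ↦ BA

A->CD, B->AC, C->CB, D->BA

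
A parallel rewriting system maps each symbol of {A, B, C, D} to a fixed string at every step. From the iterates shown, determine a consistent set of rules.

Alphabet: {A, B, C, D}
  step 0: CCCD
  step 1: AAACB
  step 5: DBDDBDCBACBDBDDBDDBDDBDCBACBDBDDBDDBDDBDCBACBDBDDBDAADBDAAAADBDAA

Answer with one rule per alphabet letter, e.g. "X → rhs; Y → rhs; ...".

  step 0 ⇒ step 1: CCCD ⇒ A·A·A·CB
    C ↦ A
    D ↦ CB
    A ↦ DBD  (constrained at step 1)
    B ↦ A  (constrained at step 1)

A->DBD, B->A, C->A, D->CB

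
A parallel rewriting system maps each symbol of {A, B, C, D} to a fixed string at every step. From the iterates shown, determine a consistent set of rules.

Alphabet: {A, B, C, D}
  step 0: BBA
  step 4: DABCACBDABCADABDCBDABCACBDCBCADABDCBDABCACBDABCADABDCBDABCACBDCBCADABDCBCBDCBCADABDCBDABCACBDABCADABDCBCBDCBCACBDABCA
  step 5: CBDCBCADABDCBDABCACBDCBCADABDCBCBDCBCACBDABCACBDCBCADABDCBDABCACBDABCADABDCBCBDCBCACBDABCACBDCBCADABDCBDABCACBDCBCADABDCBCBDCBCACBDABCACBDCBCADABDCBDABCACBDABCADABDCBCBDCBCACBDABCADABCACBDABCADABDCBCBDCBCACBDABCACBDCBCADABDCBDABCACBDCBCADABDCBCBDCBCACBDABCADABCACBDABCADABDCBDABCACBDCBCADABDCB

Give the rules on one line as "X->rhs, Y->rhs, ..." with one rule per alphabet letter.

  step 4 ⇒ step 5: DABCACBDABCADABDCBDABCACBDCBCADABDCBDABCACBDABCADABDCBDABCACBDCBCADABDCBCBDCBCADABDCBDABCACBDABCADABDCBCBDCBCACBDABCA ⇒ CB·DCB·CA·DAB·DCB·DAB·CA·CB·DCB·CA·DAB·DCB·CB·DCB·CA·CB·DAB·CA·CB·DCB·CA·DAB·DCB·DAB·CA·CB·DAB·CA·DAB·DCB·CB·DCB·CA·CB·DAB·CA·CB·DCB·CA·DAB·DCB·DAB·CA·CB·DCB·CA·DAB·DCB·CB·DCB·CA·CB·DAB·CA·CB·DCB·CA·DAB·DCB·DAB·CA·CB·DAB·CA·DAB·DCB·CB·DCB·CA·CB·DAB·CA·DAB·CA·CB·DAB·CA·DAB·DCB·CB·DCB·CA·CB·DAB·CA·CB·DCB·CA·DAB·DCB·DAB·CA·CB·DCB·CA·DAB·DCB·CB·DCB·CA·CB·DAB·CA·DAB·CA·CB·DAB·CA·DAB·DCB·DAB·CA·CB·DCB·CA·DAB·DCB
    A ↦ DCB
    B ↦ CA
    C ↦ DAB
    D ↦ CB

A->DCB, B->CA, C->DAB, D->CB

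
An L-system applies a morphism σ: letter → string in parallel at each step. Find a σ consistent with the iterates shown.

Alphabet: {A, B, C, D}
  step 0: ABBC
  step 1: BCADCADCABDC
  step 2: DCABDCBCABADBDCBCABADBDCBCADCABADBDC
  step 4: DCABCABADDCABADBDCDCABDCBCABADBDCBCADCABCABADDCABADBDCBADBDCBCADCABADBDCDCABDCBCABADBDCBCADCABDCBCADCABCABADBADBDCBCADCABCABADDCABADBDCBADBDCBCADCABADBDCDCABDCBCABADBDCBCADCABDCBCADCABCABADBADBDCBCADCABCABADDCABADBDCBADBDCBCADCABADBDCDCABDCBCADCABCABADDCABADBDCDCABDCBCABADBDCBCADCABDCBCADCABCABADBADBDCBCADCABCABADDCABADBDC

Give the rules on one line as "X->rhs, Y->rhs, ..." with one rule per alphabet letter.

  step 1 ⇒ step 2: BCADCADCABDC ⇒ DCA·BDC·BCA·BAD·BDC·BCA·BAD·BDC·BCA·DCA·BAD·BDC
    A ↦ BCA
    B ↦ DCA
    C ↦ BDC
    D ↦ BAD

A->BCA, B->DCA, C->BDC, D->BAD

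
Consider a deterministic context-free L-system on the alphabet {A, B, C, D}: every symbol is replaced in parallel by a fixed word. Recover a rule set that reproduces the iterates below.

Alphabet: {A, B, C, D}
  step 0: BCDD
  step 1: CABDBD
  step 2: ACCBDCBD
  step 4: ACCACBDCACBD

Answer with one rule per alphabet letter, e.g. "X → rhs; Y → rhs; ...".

  step 1 ⇒ step 2: CABDBD ⇒ A·C·C·BD·C·BD
    A ↦ C
    B ↦ C
    C ↦ A
    D ↦ BD

A->C, B->C, C->A, D->BD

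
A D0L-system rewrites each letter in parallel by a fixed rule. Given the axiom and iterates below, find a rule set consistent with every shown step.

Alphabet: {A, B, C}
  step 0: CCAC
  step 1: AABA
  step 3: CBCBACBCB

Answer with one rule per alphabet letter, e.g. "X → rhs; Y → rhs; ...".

  step 0 ⇒ step 1: CCAC ⇒ A·A·B·A
    A ↦ B
    C ↦ A
    B ↦ CB  (constrained at step 1)

A->B, B->CB, C->A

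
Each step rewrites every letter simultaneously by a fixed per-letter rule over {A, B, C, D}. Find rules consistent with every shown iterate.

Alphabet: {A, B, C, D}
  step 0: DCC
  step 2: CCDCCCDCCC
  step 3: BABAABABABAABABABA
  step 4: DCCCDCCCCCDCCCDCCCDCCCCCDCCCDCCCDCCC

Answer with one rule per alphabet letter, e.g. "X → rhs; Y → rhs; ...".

  step 3 ⇒ step 4: BABAABABABAABABABA ⇒ DC·CC·DC·CC·CC·DC·CC·DC·CC·DC·CC·CC·DC·CC·DC·CC·DC·CC
    A ↦ CC
    B ↦ DC
  step 2 ⇒ step 3: CCDCCCDCCC ⇒ BA·BA·A·BA·BA·BA·A·BA·BA·BA
    C ↦ BA
  step 2 ⇒ step 3: CCDCCCDCCC ⇒ BA·BA·A·BA·BA·BA·A·BA·BA·BA
    D ↦ A

A->CC, B->DC, C->BA, D->A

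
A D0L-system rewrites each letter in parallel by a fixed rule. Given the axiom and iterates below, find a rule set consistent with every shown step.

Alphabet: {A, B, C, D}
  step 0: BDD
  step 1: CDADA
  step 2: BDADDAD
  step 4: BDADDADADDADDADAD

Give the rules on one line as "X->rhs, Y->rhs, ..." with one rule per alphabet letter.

A->D, B->C, C->B, D->DA

  step 1 ⇒ step 2: CDADA ⇒ B·DA·D·DA·D
    A ↦ D
    C ↦ B
    D ↦ DA
  step 0 ⇒ step 1: BDD ⇒ C·DA·DA
    B ↦ C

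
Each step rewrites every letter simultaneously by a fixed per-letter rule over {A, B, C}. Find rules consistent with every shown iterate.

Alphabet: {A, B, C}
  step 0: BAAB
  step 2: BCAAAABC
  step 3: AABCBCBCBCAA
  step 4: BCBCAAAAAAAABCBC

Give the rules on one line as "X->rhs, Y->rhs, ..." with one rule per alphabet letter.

  step 3 ⇒ step 4: AABCBCBCBCAA ⇒ BC·BC·A·A·A·A·A·A·A·A·BC·BC
    A ↦ BC
    B ↦ A
    C ↦ A

A->BC, B->A, C->A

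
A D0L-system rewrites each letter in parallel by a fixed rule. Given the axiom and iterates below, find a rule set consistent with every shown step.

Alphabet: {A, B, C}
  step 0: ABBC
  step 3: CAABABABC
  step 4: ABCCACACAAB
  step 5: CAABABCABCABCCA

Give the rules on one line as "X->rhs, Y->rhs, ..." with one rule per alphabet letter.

  step 4 ⇒ step 5: ABCCACACAAB ⇒ C·A·AB·AB·C·AB·C·AB·C·C·A
    A ↦ C
    B ↦ A
    C ↦ AB

A->C, B->A, C->AB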